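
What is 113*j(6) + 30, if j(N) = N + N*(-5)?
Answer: -2682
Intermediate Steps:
j(N) = -4*N (j(N) = N - 5*N = -4*N)
113*j(6) + 30 = 113*(-4*6) + 30 = 113*(-24) + 30 = -2712 + 30 = -2682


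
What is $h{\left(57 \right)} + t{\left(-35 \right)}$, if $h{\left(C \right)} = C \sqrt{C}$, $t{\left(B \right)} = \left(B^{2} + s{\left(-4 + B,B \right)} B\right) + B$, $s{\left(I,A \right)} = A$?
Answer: $2415 + 57 \sqrt{57} \approx 2845.3$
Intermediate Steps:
$t{\left(B \right)} = B + 2 B^{2}$ ($t{\left(B \right)} = \left(B^{2} + B B\right) + B = \left(B^{2} + B^{2}\right) + B = 2 B^{2} + B = B + 2 B^{2}$)
$h{\left(C \right)} = C^{\frac{3}{2}}$
$h{\left(57 \right)} + t{\left(-35 \right)} = 57^{\frac{3}{2}} - 35 \left(1 + 2 \left(-35\right)\right) = 57 \sqrt{57} - 35 \left(1 - 70\right) = 57 \sqrt{57} - -2415 = 57 \sqrt{57} + 2415 = 2415 + 57 \sqrt{57}$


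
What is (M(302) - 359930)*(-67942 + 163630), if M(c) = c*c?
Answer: -25713853488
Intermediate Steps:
M(c) = c²
(M(302) - 359930)*(-67942 + 163630) = (302² - 359930)*(-67942 + 163630) = (91204 - 359930)*95688 = -268726*95688 = -25713853488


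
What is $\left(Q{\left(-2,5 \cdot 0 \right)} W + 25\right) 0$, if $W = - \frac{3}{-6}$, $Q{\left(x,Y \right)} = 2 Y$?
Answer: $0$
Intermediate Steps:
$W = \frac{1}{2}$ ($W = \left(-3\right) \left(- \frac{1}{6}\right) = \frac{1}{2} \approx 0.5$)
$\left(Q{\left(-2,5 \cdot 0 \right)} W + 25\right) 0 = \left(2 \cdot 5 \cdot 0 \cdot \frac{1}{2} + 25\right) 0 = \left(2 \cdot 0 \cdot \frac{1}{2} + 25\right) 0 = \left(0 \cdot \frac{1}{2} + 25\right) 0 = \left(0 + 25\right) 0 = 25 \cdot 0 = 0$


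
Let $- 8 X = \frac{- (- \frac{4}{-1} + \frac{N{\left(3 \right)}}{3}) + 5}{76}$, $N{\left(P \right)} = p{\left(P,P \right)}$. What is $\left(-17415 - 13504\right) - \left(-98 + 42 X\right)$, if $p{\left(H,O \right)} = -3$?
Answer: $- \frac{4684771}{152} \approx -30821.0$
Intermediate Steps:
$N{\left(P \right)} = -3$
$X = - \frac{1}{304}$ ($X = - \frac{\left(- (- \frac{4}{-1} - \frac{3}{3}) + 5\right) \frac{1}{76}}{8} = - \frac{\left(- (\left(-4\right) \left(-1\right) - 1) + 5\right) \frac{1}{76}}{8} = - \frac{\left(- (4 - 1) + 5\right) \frac{1}{76}}{8} = - \frac{\left(\left(-1\right) 3 + 5\right) \frac{1}{76}}{8} = - \frac{\left(-3 + 5\right) \frac{1}{76}}{8} = - \frac{2 \cdot \frac{1}{76}}{8} = \left(- \frac{1}{8}\right) \frac{1}{38} = - \frac{1}{304} \approx -0.0032895$)
$\left(-17415 - 13504\right) - \left(-98 + 42 X\right) = \left(-17415 - 13504\right) + \left(98 - - \frac{21}{152}\right) = \left(-17415 - 13504\right) + \left(98 + \frac{21}{152}\right) = -30919 + \frac{14917}{152} = - \frac{4684771}{152}$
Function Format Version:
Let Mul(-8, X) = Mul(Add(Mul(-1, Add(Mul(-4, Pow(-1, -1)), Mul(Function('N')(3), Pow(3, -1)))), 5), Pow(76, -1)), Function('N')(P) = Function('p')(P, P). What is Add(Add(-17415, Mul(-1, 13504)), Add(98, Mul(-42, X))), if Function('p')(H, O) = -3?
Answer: Rational(-4684771, 152) ≈ -30821.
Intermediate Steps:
Function('N')(P) = -3
X = Rational(-1, 304) (X = Mul(Rational(-1, 8), Mul(Add(Mul(-1, Add(Mul(-4, Pow(-1, -1)), Mul(-3, Pow(3, -1)))), 5), Pow(76, -1))) = Mul(Rational(-1, 8), Mul(Add(Mul(-1, Add(Mul(-4, -1), Mul(-3, Rational(1, 3)))), 5), Rational(1, 76))) = Mul(Rational(-1, 8), Mul(Add(Mul(-1, Add(4, -1)), 5), Rational(1, 76))) = Mul(Rational(-1, 8), Mul(Add(Mul(-1, 3), 5), Rational(1, 76))) = Mul(Rational(-1, 8), Mul(Add(-3, 5), Rational(1, 76))) = Mul(Rational(-1, 8), Mul(2, Rational(1, 76))) = Mul(Rational(-1, 8), Rational(1, 38)) = Rational(-1, 304) ≈ -0.0032895)
Add(Add(-17415, Mul(-1, 13504)), Add(98, Mul(-42, X))) = Add(Add(-17415, Mul(-1, 13504)), Add(98, Mul(-42, Rational(-1, 304)))) = Add(Add(-17415, -13504), Add(98, Rational(21, 152))) = Add(-30919, Rational(14917, 152)) = Rational(-4684771, 152)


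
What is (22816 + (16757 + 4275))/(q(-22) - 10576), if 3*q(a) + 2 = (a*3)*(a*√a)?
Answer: -1043472780/263293897 - 47750472*I*√22/263293897 ≈ -3.9632 - 0.85065*I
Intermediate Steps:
q(a) = -⅔ + a^(5/2) (q(a) = -⅔ + ((a*3)*(a*√a))/3 = -⅔ + ((3*a)*a^(3/2))/3 = -⅔ + (3*a^(5/2))/3 = -⅔ + a^(5/2))
(22816 + (16757 + 4275))/(q(-22) - 10576) = (22816 + (16757 + 4275))/((-⅔ + (-22)^(5/2)) - 10576) = (22816 + 21032)/((-⅔ + 484*I*√22) - 10576) = 43848/(-31730/3 + 484*I*√22)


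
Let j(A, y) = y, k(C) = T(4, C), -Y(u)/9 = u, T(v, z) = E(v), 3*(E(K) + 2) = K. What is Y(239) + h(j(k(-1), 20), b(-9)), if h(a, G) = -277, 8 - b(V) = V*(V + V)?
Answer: -2428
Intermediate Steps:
b(V) = 8 - 2*V**2 (b(V) = 8 - V*(V + V) = 8 - V*2*V = 8 - 2*V**2)
E(K) = -2 + K/3
T(v, z) = -2 + v/3
Y(u) = -9*u
k(C) = -2/3 (k(C) = -2 + (1/3)*4 = -2 + 4/3 = -2/3)
Y(239) + h(j(k(-1), 20), b(-9)) = -9*239 - 277 = -2151 - 277 = -2428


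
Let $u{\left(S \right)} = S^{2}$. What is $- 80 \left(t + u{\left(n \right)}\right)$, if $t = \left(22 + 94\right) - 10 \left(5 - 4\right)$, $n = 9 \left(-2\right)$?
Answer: $-34400$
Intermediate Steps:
$n = -18$
$t = 106$ ($t = 116 - 10 = 106$)
$- 80 \left(t + u{\left(n \right)}\right) = - 80 \left(106 + \left(-18\right)^{2}\right) = - 80 \left(106 + 324\right) = \left(-80\right) 430 = -34400$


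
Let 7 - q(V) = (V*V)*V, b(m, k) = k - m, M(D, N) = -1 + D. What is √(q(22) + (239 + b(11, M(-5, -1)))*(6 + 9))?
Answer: I*√7311 ≈ 85.504*I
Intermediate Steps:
q(V) = 7 - V³ (q(V) = 7 - V*V*V = 7 - V²*V = 7 - V³)
√(q(22) + (239 + b(11, M(-5, -1)))*(6 + 9)) = √((7 - 1*22³) + (239 + ((-1 - 5) - 1*11))*(6 + 9)) = √((7 - 1*10648) + (239 + (-6 - 11))*15) = √((7 - 10648) + (239 - 17)*15) = √(-10641 + 222*15) = √(-10641 + 3330) = √(-7311) = I*√7311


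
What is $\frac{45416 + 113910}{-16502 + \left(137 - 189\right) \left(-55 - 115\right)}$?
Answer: $- \frac{79663}{3831} \approx -20.794$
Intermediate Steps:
$\frac{45416 + 113910}{-16502 + \left(137 - 189\right) \left(-55 - 115\right)} = \frac{159326}{-16502 - -8840} = \frac{159326}{-16502 + 8840} = \frac{159326}{-7662} = 159326 \left(- \frac{1}{7662}\right) = - \frac{79663}{3831}$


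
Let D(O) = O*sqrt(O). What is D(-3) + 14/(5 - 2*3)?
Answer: -14 - 3*I*sqrt(3) ≈ -14.0 - 5.1962*I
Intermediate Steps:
D(O) = O**(3/2)
D(-3) + 14/(5 - 2*3) = (-3)**(3/2) + 14/(5 - 2*3) = -3*I*sqrt(3) + 14/(5 - 6) = -3*I*sqrt(3) + 14/(-1) = -3*I*sqrt(3) - 1*14 = -3*I*sqrt(3) - 14 = -14 - 3*I*sqrt(3)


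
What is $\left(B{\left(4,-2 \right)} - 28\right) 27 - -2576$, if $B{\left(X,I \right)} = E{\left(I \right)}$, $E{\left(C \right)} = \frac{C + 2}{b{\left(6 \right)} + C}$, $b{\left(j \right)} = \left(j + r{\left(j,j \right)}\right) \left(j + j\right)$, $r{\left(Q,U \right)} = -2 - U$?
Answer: $1820$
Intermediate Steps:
$b{\left(j \right)} = - 4 j$ ($b{\left(j \right)} = \left(j - \left(2 + j\right)\right) \left(j + j\right) = - 2 \cdot 2 j = - 4 j$)
$E{\left(C \right)} = \frac{2 + C}{-24 + C}$ ($E{\left(C \right)} = \frac{C + 2}{\left(-4\right) 6 + C} = \frac{2 + C}{-24 + C}$)
$B{\left(X,I \right)} = \frac{2 + I}{-24 + I}$
$\left(B{\left(4,-2 \right)} - 28\right) 27 - -2576 = \left(\frac{2 - 2}{-24 - 2} - 28\right) 27 - -2576 = \left(\frac{1}{-26} \cdot 0 - 28\right) 27 + 2576 = \left(\left(- \frac{1}{26}\right) 0 - 28\right) 27 + 2576 = \left(0 - 28\right) 27 + 2576 = \left(-28\right) 27 + 2576 = -756 + 2576 = 1820$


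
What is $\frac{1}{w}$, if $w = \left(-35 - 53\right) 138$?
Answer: $- \frac{1}{12144} \approx -8.2345 \cdot 10^{-5}$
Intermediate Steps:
$w = -12144$ ($w = \left(-88\right) 138 = -12144$)
$\frac{1}{w} = \frac{1}{-12144} = - \frac{1}{12144}$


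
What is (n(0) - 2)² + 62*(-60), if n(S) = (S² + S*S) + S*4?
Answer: -3716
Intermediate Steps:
n(S) = 2*S² + 4*S (n(S) = (S² + S²) + 4*S = 2*S² + 4*S)
(n(0) - 2)² + 62*(-60) = (2*0*(2 + 0) - 2)² + 62*(-60) = (2*0*2 - 2)² - 3720 = (0 - 2)² - 3720 = (-2)² - 3720 = 4 - 3720 = -3716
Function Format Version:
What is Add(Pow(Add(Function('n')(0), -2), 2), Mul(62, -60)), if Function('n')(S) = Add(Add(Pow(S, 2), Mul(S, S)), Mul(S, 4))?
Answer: -3716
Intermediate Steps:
Function('n')(S) = Add(Mul(2, Pow(S, 2)), Mul(4, S)) (Function('n')(S) = Add(Add(Pow(S, 2), Pow(S, 2)), Mul(4, S)) = Add(Mul(2, Pow(S, 2)), Mul(4, S)))
Add(Pow(Add(Function('n')(0), -2), 2), Mul(62, -60)) = Add(Pow(Add(Mul(2, 0, Add(2, 0)), -2), 2), Mul(62, -60)) = Add(Pow(Add(Mul(2, 0, 2), -2), 2), -3720) = Add(Pow(Add(0, -2), 2), -3720) = Add(Pow(-2, 2), -3720) = Add(4, -3720) = -3716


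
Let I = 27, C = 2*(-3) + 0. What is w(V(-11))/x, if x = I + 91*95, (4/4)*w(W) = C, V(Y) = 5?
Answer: -3/4336 ≈ -0.00069188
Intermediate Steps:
C = -6 (C = -6 + 0 = -6)
w(W) = -6
x = 8672 (x = 27 + 91*95 = 27 + 8645 = 8672)
w(V(-11))/x = -6/8672 = -6*1/8672 = -3/4336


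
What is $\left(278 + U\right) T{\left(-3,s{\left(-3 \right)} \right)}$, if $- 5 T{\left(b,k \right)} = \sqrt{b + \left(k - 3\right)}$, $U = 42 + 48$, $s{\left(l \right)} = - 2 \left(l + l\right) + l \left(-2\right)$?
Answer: $- \frac{736 \sqrt{3}}{5} \approx -254.96$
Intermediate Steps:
$s{\left(l \right)} = - 6 l$ ($s{\left(l \right)} = - 2 \cdot 2 l - 2 l = - 4 l - 2 l = - 6 l$)
$U = 90$
$T{\left(b,k \right)} = - \frac{\sqrt{-3 + b + k}}{5}$ ($T{\left(b,k \right)} = - \frac{\sqrt{b + \left(k - 3\right)}}{5} = - \frac{\sqrt{b + \left(-3 + k\right)}}{5} = - \frac{\sqrt{-3 + b + k}}{5}$)
$\left(278 + U\right) T{\left(-3,s{\left(-3 \right)} \right)} = \left(278 + 90\right) \left(- \frac{\sqrt{-3 - 3 - -18}}{5}\right) = 368 \left(- \frac{\sqrt{-3 - 3 + 18}}{5}\right) = 368 \left(- \frac{\sqrt{12}}{5}\right) = 368 \left(- \frac{2 \sqrt{3}}{5}\right) = - \frac{736 \sqrt{3}}{5}$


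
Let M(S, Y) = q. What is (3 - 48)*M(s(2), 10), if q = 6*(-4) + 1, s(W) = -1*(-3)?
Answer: 1035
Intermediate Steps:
s(W) = 3
q = -23 (q = -24 + 1 = -23)
M(S, Y) = -23
(3 - 48)*M(s(2), 10) = (3 - 48)*(-23) = -45*(-23) = 1035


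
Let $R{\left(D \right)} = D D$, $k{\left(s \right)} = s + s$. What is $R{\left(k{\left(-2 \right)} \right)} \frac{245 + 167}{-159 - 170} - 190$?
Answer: $- \frac{69102}{329} \approx -210.04$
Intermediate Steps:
$k{\left(s \right)} = 2 s$
$R{\left(D \right)} = D^{2}$
$R{\left(k{\left(-2 \right)} \right)} \frac{245 + 167}{-159 - 170} - 190 = \left(2 \left(-2\right)\right)^{2} \frac{245 + 167}{-159 - 170} - 190 = \left(-4\right)^{2} \frac{412}{-329} - 190 = 16 \cdot 412 \left(- \frac{1}{329}\right) - 190 = 16 \left(- \frac{412}{329}\right) - 190 = - \frac{6592}{329} - 190 = - \frac{69102}{329}$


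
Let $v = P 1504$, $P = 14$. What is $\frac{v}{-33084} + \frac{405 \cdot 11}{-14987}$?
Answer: $- \frac{115738873}{123957477} \approx -0.9337$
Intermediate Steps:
$v = 21056$ ($v = 14 \cdot 1504 = 21056$)
$\frac{v}{-33084} + \frac{405 \cdot 11}{-14987} = \frac{21056}{-33084} + \frac{405 \cdot 11}{-14987} = 21056 \left(- \frac{1}{33084}\right) + 4455 \left(- \frac{1}{14987}\right) = - \frac{5264}{8271} - \frac{4455}{14987} = - \frac{115738873}{123957477}$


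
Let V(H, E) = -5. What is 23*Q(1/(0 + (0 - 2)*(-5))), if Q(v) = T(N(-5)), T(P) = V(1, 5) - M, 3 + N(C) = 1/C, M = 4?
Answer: -207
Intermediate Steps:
N(C) = -3 + 1/C
T(P) = -9 (T(P) = -5 - 1*4 = -5 - 4 = -9)
Q(v) = -9
23*Q(1/(0 + (0 - 2)*(-5))) = 23*(-9) = -207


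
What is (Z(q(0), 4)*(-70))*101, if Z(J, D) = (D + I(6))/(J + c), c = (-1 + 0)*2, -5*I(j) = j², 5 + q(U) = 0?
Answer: -3232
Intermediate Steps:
q(U) = -5 (q(U) = -5 + 0 = -5)
I(j) = -j²/5
c = -2 (c = -1*2 = -2)
Z(J, D) = (-36/5 + D)/(-2 + J) (Z(J, D) = (D - ⅕*6²)/(J - 2) = (D - ⅕*36)/(-2 + J) = (D - 36/5)/(-2 + J) = (-36/5 + D)/(-2 + J))
(Z(q(0), 4)*(-70))*101 = (((-36/5 + 4)/(-2 - 5))*(-70))*101 = ((-16/5/(-7))*(-70))*101 = (-⅐*(-16/5)*(-70))*101 = ((16/35)*(-70))*101 = -32*101 = -3232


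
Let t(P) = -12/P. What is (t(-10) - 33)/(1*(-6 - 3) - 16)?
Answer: 159/125 ≈ 1.2720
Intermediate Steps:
(t(-10) - 33)/(1*(-6 - 3) - 16) = (-12/(-10) - 33)/(1*(-6 - 3) - 16) = (-12*(-⅒) - 33)/(1*(-9) - 16) = (6/5 - 33)/(-9 - 16) = -159/5/(-25) = -159/5*(-1/25) = 159/125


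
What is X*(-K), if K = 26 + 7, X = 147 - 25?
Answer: -4026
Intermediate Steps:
X = 122
K = 33
X*(-K) = 122*(-1*33) = 122*(-33) = -4026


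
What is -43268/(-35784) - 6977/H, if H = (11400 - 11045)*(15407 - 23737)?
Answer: 16121684/13307175 ≈ 1.2115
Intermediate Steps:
H = -2957150 (H = 355*(-8330) = -2957150)
-43268/(-35784) - 6977/H = -43268/(-35784) - 6977/(-2957150) = -43268*(-1/35784) - 6977*(-1/2957150) = 10817/8946 + 6977/2957150 = 16121684/13307175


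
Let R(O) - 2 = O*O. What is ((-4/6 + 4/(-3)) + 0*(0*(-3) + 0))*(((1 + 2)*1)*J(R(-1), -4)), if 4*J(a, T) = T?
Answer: 6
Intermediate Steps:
R(O) = 2 + O² (R(O) = 2 + O*O = 2 + O²)
J(a, T) = T/4
((-4/6 + 4/(-3)) + 0*(0*(-3) + 0))*(((1 + 2)*1)*J(R(-1), -4)) = ((-4/6 + 4/(-3)) + 0*(0*(-3) + 0))*(((1 + 2)*1)*((¼)*(-4))) = ((-4*⅙ + 4*(-⅓)) + 0*(0 + 0))*((3*1)*(-1)) = ((-⅔ - 4/3) + 0*0)*(3*(-1)) = (-2 + 0)*(-3) = -2*(-3) = 6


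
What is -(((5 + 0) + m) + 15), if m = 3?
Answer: -23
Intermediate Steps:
-(((5 + 0) + m) + 15) = -(((5 + 0) + 3) + 15) = -((5 + 3) + 15) = -(8 + 15) = -1*23 = -23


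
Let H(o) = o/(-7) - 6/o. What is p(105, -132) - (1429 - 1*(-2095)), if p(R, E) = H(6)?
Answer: -24681/7 ≈ -3525.9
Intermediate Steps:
H(o) = -6/o - o/7 (H(o) = o*(-⅐) - 6/o = -o/7 - 6/o = -6/o - o/7)
p(R, E) = -13/7 (p(R, E) = -6/6 - ⅐*6 = -6*⅙ - 6/7 = -1 - 6/7 = -13/7)
p(105, -132) - (1429 - 1*(-2095)) = -13/7 - (1429 - 1*(-2095)) = -13/7 - (1429 + 2095) = -13/7 - 1*3524 = -13/7 - 3524 = -24681/7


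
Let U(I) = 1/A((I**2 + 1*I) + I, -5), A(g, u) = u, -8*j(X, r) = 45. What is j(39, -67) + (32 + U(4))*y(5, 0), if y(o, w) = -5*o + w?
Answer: -6405/8 ≈ -800.63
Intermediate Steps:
j(X, r) = -45/8 (j(X, r) = -1/8*45 = -45/8)
y(o, w) = w - 5*o
U(I) = -1/5 (U(I) = 1/(-5) = -1/5)
j(39, -67) + (32 + U(4))*y(5, 0) = -45/8 + (32 - 1/5)*(0 - 5*5) = -45/8 + 159*(0 - 25)/5 = -45/8 + (159/5)*(-25) = -45/8 - 795 = -6405/8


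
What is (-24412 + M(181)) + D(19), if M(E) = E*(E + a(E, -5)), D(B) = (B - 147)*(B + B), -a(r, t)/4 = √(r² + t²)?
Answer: 3485 - 9412*√194 ≈ -1.2761e+5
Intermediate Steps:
a(r, t) = -4*√(r² + t²)
D(B) = 2*B*(-147 + B) (D(B) = (-147 + B)*(2*B) = 2*B*(-147 + B))
M(E) = E*(E - 4*√(25 + E²)) (M(E) = E*(E - 4*√(E² + (-5)²)) = E*(E - 4*√(E² + 25)) = E*(E - 4*√(25 + E²)))
(-24412 + M(181)) + D(19) = (-24412 + 181*(181 - 4*√(25 + 181²))) + 2*19*(-147 + 19) = (-24412 + 181*(181 - 4*√(25 + 32761))) + 2*19*(-128) = (-24412 + 181*(181 - 52*√194)) - 4864 = (-24412 + (32761 - 9412*√194)) - 4864 = (8349 - 9412*√194) - 4864 = 3485 - 9412*√194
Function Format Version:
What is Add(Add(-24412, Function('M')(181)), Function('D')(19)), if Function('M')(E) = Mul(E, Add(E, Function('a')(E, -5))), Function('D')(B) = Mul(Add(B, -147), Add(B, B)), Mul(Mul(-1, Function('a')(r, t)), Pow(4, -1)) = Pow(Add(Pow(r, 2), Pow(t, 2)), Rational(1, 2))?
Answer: Add(3485, Mul(-9412, Pow(194, Rational(1, 2)))) ≈ -1.2761e+5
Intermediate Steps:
Function('a')(r, t) = Mul(-4, Pow(Add(Pow(r, 2), Pow(t, 2)), Rational(1, 2)))
Function('D')(B) = Mul(2, B, Add(-147, B)) (Function('D')(B) = Mul(Add(-147, B), Mul(2, B)) = Mul(2, B, Add(-147, B)))
Function('M')(E) = Mul(E, Add(E, Mul(-4, Pow(Add(25, Pow(E, 2)), Rational(1, 2))))) (Function('M')(E) = Mul(E, Add(E, Mul(-4, Pow(Add(Pow(E, 2), Pow(-5, 2)), Rational(1, 2))))) = Mul(E, Add(E, Mul(-4, Pow(Add(Pow(E, 2), 25), Rational(1, 2))))) = Mul(E, Add(E, Mul(-4, Pow(Add(25, Pow(E, 2)), Rational(1, 2))))))
Add(Add(-24412, Function('M')(181)), Function('D')(19)) = Add(Add(-24412, Mul(181, Add(181, Mul(-4, Pow(Add(25, Pow(181, 2)), Rational(1, 2)))))), Mul(2, 19, Add(-147, 19))) = Add(Add(-24412, Mul(181, Add(181, Mul(-4, Pow(Add(25, 32761), Rational(1, 2)))))), Mul(2, 19, -128)) = Add(Add(-24412, Mul(181, Add(181, Mul(-4, Pow(32786, Rational(1, 2)))))), -4864) = Add(Add(-24412, Mul(181, Add(181, Mul(-4, Mul(13, Pow(194, Rational(1, 2))))))), -4864) = Add(Add(-24412, Mul(181, Add(181, Mul(-52, Pow(194, Rational(1, 2)))))), -4864) = Add(Add(-24412, Add(32761, Mul(-9412, Pow(194, Rational(1, 2))))), -4864) = Add(Add(8349, Mul(-9412, Pow(194, Rational(1, 2)))), -4864) = Add(3485, Mul(-9412, Pow(194, Rational(1, 2))))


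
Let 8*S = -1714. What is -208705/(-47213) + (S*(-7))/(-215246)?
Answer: 179408434933/40649637592 ≈ 4.4135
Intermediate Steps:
S = -857/4 (S = (⅛)*(-1714) = -857/4 ≈ -214.25)
-208705/(-47213) + (S*(-7))/(-215246) = -208705/(-47213) - 857/4*(-7)/(-215246) = -208705*(-1/47213) + (5999/4)*(-1/215246) = 208705/47213 - 5999/860984 = 179408434933/40649637592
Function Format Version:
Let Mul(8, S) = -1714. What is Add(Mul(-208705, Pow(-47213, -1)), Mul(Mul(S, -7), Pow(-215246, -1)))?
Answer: Rational(179408434933, 40649637592) ≈ 4.4135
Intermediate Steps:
S = Rational(-857, 4) (S = Mul(Rational(1, 8), -1714) = Rational(-857, 4) ≈ -214.25)
Add(Mul(-208705, Pow(-47213, -1)), Mul(Mul(S, -7), Pow(-215246, -1))) = Add(Mul(-208705, Pow(-47213, -1)), Mul(Mul(Rational(-857, 4), -7), Pow(-215246, -1))) = Add(Mul(-208705, Rational(-1, 47213)), Mul(Rational(5999, 4), Rational(-1, 215246))) = Add(Rational(208705, 47213), Rational(-5999, 860984)) = Rational(179408434933, 40649637592)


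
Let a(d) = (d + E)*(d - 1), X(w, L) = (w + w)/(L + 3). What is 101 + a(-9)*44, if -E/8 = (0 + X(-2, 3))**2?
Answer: 50629/9 ≈ 5625.4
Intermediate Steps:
X(w, L) = 2*w/(3 + L) (X(w, L) = (2*w)/(3 + L) = 2*w/(3 + L))
E = -32/9 (E = -8*(0 + 2*(-2)/(3 + 3))**2 = -8*(0 + 2*(-2)/6)**2 = -8*(0 + 2*(-2)*(1/6))**2 = -8*(0 - 2/3)**2 = -8*(-2/3)**2 = -8*4/9 = -32/9 ≈ -3.5556)
a(d) = (-1 + d)*(-32/9 + d) (a(d) = (d - 32/9)*(d - 1) = (-32/9 + d)*(-1 + d) = (-1 + d)*(-32/9 + d))
101 + a(-9)*44 = 101 + (32/9 + (-9)**2 - 41/9*(-9))*44 = 101 + (32/9 + 81 + 41)*44 = 101 + (1130/9)*44 = 101 + 49720/9 = 50629/9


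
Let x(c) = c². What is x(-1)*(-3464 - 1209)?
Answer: -4673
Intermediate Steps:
x(-1)*(-3464 - 1209) = (-1)²*(-3464 - 1209) = 1*(-4673) = -4673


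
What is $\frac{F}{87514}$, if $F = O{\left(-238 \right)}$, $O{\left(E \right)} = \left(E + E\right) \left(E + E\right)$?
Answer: $\frac{2312}{893} \approx 2.589$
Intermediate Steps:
$O{\left(E \right)} = 4 E^{2}$ ($O{\left(E \right)} = 2 E 2 E = 4 E^{2}$)
$F = 226576$ ($F = 4 \left(-238\right)^{2} = 4 \cdot 56644 = 226576$)
$\frac{F}{87514} = \frac{226576}{87514} = 226576 \cdot \frac{1}{87514} = \frac{2312}{893}$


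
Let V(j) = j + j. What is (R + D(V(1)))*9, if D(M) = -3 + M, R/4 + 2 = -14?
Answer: -585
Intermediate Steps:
R = -64 (R = -8 + 4*(-14) = -8 - 56 = -64)
V(j) = 2*j
(R + D(V(1)))*9 = (-64 + (-3 + 2*1))*9 = (-64 + (-3 + 2))*9 = (-64 - 1)*9 = -65*9 = -585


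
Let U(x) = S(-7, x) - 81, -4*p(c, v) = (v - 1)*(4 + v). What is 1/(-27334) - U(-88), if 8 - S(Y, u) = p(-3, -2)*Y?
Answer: 854187/13667 ≈ 62.500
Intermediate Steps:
p(c, v) = -(-1 + v)*(4 + v)/4 (p(c, v) = -(v - 1)*(4 + v)/4 = -(-1 + v)*(4 + v)/4)
S(Y, u) = 8 - 3*Y/2 (S(Y, u) = 8 - (1 - ¾*(-2) - ¼*(-2)²)*Y = 8 - (1 + 3/2 - ¼*4)*Y = 8 - (1 + 3/2 - 1)*Y = 8 - 3*Y/2)
U(x) = -125/2 (U(x) = (8 - 3/2*(-7)) - 81 = (8 + 21/2) - 81 = 37/2 - 81 = -125/2)
1/(-27334) - U(-88) = 1/(-27334) - 1*(-125/2) = -1/27334 + 125/2 = 854187/13667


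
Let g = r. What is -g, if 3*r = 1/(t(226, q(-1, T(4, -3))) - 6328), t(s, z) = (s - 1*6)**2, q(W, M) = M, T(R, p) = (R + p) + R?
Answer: -1/126216 ≈ -7.9229e-6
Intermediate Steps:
T(R, p) = p + 2*R
t(s, z) = (-6 + s)**2 (t(s, z) = (s - 6)**2 = (-6 + s)**2)
r = 1/126216 (r = 1/(3*((-6 + 226)**2 - 6328)) = 1/(3*(220**2 - 6328)) = 1/(3*(48400 - 6328)) = (1/3)/42072 = (1/3)*(1/42072) = 1/126216 ≈ 7.9229e-6)
g = 1/126216 ≈ 7.9229e-6
-g = -1*1/126216 = -1/126216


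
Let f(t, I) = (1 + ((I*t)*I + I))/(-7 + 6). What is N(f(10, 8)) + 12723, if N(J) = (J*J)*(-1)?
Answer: -408478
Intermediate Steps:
f(t, I) = -1 - I - t*I**2 (f(t, I) = (1 + (t*I**2 + I))/(-1) = (1 + (I + t*I**2))*(-1) = (1 + I + t*I**2)*(-1) = -1 - I - t*I**2)
N(J) = -J**2 (N(J) = J**2*(-1) = -J**2)
N(f(10, 8)) + 12723 = -(-1 - 1*8 - 1*10*8**2)**2 + 12723 = -(-1 - 8 - 1*10*64)**2 + 12723 = -(-1 - 8 - 640)**2 + 12723 = -1*(-649)**2 + 12723 = -1*421201 + 12723 = -421201 + 12723 = -408478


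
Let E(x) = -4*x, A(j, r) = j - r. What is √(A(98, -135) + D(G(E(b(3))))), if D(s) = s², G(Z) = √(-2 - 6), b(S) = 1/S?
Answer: 15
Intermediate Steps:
b(S) = 1/S
G(Z) = 2*I*√2 (G(Z) = √(-8) = 2*I*√2)
√(A(98, -135) + D(G(E(b(3))))) = √((98 - 1*(-135)) + (2*I*√2)²) = √((98 + 135) - 8) = √(233 - 8) = √225 = 15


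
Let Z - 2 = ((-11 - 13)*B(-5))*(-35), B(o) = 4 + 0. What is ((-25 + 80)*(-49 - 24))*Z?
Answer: -13498430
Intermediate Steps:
B(o) = 4
Z = 3362 (Z = 2 + ((-11 - 13)*4)*(-35) = 2 - 24*4*(-35) = 2 - 96*(-35) = 2 + 3360 = 3362)
((-25 + 80)*(-49 - 24))*Z = ((-25 + 80)*(-49 - 24))*3362 = (55*(-73))*3362 = -4015*3362 = -13498430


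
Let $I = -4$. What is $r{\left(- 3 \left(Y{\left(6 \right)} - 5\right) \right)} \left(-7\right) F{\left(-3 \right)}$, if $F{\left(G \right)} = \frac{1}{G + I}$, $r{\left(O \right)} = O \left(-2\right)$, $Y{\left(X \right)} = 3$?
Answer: $-12$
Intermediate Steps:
$r{\left(O \right)} = - 2 O$
$F{\left(G \right)} = \frac{1}{-4 + G}$ ($F{\left(G \right)} = \frac{1}{G - 4} = \frac{1}{-4 + G}$)
$r{\left(- 3 \left(Y{\left(6 \right)} - 5\right) \right)} \left(-7\right) F{\left(-3 \right)} = \frac{- 2 \left(- 3 \left(3 - 5\right)\right) \left(-7\right)}{-4 - 3} = \frac{- 2 \left(\left(-3\right) \left(-2\right)\right) \left(-7\right)}{-7} = \left(-2\right) 6 \left(-7\right) \left(- \frac{1}{7}\right) = \left(-12\right) \left(-7\right) \left(- \frac{1}{7}\right) = 84 \left(- \frac{1}{7}\right) = -12$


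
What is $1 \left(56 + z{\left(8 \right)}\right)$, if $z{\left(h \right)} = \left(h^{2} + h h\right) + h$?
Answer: $192$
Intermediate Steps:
$z{\left(h \right)} = h + 2 h^{2}$ ($z{\left(h \right)} = \left(h^{2} + h^{2}\right) + h = 2 h^{2} + h = h + 2 h^{2}$)
$1 \left(56 + z{\left(8 \right)}\right) = 1 \left(56 + 8 \left(1 + 2 \cdot 8\right)\right) = 1 \left(56 + 8 \left(1 + 16\right)\right) = 1 \left(56 + 8 \cdot 17\right) = 1 \left(56 + 136\right) = 1 \cdot 192 = 192$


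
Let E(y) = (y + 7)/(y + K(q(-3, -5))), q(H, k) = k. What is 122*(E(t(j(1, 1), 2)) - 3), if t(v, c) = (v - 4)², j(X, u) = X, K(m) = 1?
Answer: -854/5 ≈ -170.80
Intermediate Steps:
t(v, c) = (-4 + v)²
E(y) = (7 + y)/(1 + y) (E(y) = (y + 7)/(y + 1) = (7 + y)/(1 + y))
122*(E(t(j(1, 1), 2)) - 3) = 122*((7 + (-4 + 1)²)/(1 + (-4 + 1)²) - 3) = 122*((7 + (-3)²)/(1 + (-3)²) - 3) = 122*((7 + 9)/(1 + 9) - 3) = 122*(16/10 - 3) = 122*((⅒)*16 - 3) = 122*(8/5 - 3) = 122*(-7/5) = -854/5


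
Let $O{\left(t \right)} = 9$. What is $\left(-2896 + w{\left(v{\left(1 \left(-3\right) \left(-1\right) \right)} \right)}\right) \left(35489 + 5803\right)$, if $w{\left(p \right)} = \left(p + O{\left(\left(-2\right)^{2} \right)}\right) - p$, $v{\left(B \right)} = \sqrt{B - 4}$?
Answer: $-119210004$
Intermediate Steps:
$v{\left(B \right)} = \sqrt{-4 + B}$
$w{\left(p \right)} = 9$ ($w{\left(p \right)} = \left(p + 9\right) - p = \left(9 + p\right) - p = 9$)
$\left(-2896 + w{\left(v{\left(1 \left(-3\right) \left(-1\right) \right)} \right)}\right) \left(35489 + 5803\right) = \left(-2896 + 9\right) \left(35489 + 5803\right) = \left(-2887\right) 41292 = -119210004$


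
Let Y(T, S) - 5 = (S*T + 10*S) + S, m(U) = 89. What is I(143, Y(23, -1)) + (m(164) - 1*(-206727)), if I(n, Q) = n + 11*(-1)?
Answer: 206948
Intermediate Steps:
Y(T, S) = 5 + 11*S + S*T (Y(T, S) = 5 + ((S*T + 10*S) + S) = 5 + ((10*S + S*T) + S) = 5 + (11*S + S*T) = 5 + 11*S + S*T)
I(n, Q) = -11 + n (I(n, Q) = n - 11 = -11 + n)
I(143, Y(23, -1)) + (m(164) - 1*(-206727)) = (-11 + 143) + (89 - 1*(-206727)) = 132 + (89 + 206727) = 132 + 206816 = 206948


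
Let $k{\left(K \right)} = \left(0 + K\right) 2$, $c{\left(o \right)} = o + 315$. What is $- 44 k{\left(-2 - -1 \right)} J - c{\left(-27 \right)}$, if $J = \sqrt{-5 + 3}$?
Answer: $-288 + 88 i \sqrt{2} \approx -288.0 + 124.45 i$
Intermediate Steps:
$c{\left(o \right)} = 315 + o$
$J = i \sqrt{2}$ ($J = \sqrt{-2} = i \sqrt{2} \approx 1.4142 i$)
$k{\left(K \right)} = 2 K$ ($k{\left(K \right)} = K 2 = 2 K$)
$- 44 k{\left(-2 - -1 \right)} J - c{\left(-27 \right)} = - 44 \cdot 2 \left(-2 - -1\right) i \sqrt{2} - \left(315 - 27\right) = - 44 \cdot 2 \left(-2 + 1\right) i \sqrt{2} - 288 = - 44 \cdot 2 \left(-1\right) i \sqrt{2} - 288 = \left(-44\right) \left(-2\right) i \sqrt{2} - 288 = 88 i \sqrt{2} - 288 = -288 + 88 i \sqrt{2}$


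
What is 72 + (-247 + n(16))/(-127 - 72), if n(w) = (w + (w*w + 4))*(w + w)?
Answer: 5743/199 ≈ 28.859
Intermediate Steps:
n(w) = 2*w*(4 + w + w**2) (n(w) = (w + (w**2 + 4))*(2*w) = (w + (4 + w**2))*(2*w) = (4 + w + w**2)*(2*w) = 2*w*(4 + w + w**2))
72 + (-247 + n(16))/(-127 - 72) = 72 + (-247 + 2*16*(4 + 16 + 16**2))/(-127 - 72) = 72 + (-247 + 2*16*(4 + 16 + 256))/(-199) = 72 + (-247 + 2*16*276)*(-1/199) = 72 + (-247 + 8832)*(-1/199) = 72 + 8585*(-1/199) = 72 - 8585/199 = 5743/199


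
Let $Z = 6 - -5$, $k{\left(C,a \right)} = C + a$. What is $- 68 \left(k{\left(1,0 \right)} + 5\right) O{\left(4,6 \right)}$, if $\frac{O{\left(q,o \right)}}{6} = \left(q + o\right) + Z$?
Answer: $-51408$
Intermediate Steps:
$Z = 11$ ($Z = 6 + 5 = 11$)
$O{\left(q,o \right)} = 66 + 6 o + 6 q$ ($O{\left(q,o \right)} = 6 \left(\left(q + o\right) + 11\right) = 6 \left(\left(o + q\right) + 11\right) = 6 \left(11 + o + q\right) = 66 + 6 o + 6 q$)
$- 68 \left(k{\left(1,0 \right)} + 5\right) O{\left(4,6 \right)} = - 68 \left(\left(1 + 0\right) + 5\right) \left(66 + 6 \cdot 6 + 6 \cdot 4\right) = - 68 \left(1 + 5\right) \left(66 + 36 + 24\right) = - 68 \cdot 6 \cdot 126 = \left(-68\right) 756 = -51408$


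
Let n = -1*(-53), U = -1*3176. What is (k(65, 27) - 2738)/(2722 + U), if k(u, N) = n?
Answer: 2685/454 ≈ 5.9141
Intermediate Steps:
U = -3176
n = 53
k(u, N) = 53
(k(65, 27) - 2738)/(2722 + U) = (53 - 2738)/(2722 - 3176) = -2685/(-454) = -2685*(-1/454) = 2685/454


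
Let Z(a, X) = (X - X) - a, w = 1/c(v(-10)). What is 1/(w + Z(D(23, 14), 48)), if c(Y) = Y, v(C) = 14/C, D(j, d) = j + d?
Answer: -7/264 ≈ -0.026515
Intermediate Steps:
D(j, d) = d + j
w = -5/7 (w = 1/(14/(-10)) = 1/(14*(-⅒)) = 1/(-7/5) = -5/7 ≈ -0.71429)
Z(a, X) = -a (Z(a, X) = 0 - a = -a)
1/(w + Z(D(23, 14), 48)) = 1/(-5/7 - (14 + 23)) = 1/(-5/7 - 1*37) = 1/(-5/7 - 37) = 1/(-264/7) = -7/264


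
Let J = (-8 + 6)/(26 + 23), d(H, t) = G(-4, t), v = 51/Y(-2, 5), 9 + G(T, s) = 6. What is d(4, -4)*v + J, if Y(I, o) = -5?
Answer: 7487/245 ≈ 30.559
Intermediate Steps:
G(T, s) = -3 (G(T, s) = -9 + 6 = -3)
v = -51/5 (v = 51/(-5) = 51*(-1/5) = -51/5 ≈ -10.200)
d(H, t) = -3
J = -2/49 ≈ -0.040816
d(4, -4)*v + J = -3*(-51/5) - 2/49 = 153/5 - 2/49 = 7487/245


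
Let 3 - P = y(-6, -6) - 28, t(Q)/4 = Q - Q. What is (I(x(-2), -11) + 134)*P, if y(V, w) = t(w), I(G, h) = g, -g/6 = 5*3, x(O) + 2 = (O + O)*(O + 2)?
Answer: 1364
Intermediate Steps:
x(O) = -2 + 2*O*(2 + O) (x(O) = -2 + (O + O)*(O + 2) = -2 + (2*O)*(2 + O) = -2 + 2*O*(2 + O))
g = -90 (g = -30*3 = -6*15 = -90)
t(Q) = 0 (t(Q) = 4*(Q - Q) = 4*0 = 0)
I(G, h) = -90
y(V, w) = 0
P = 31 (P = 3 - (0 - 28) = 3 - 1*(-28) = 3 + 28 = 31)
(I(x(-2), -11) + 134)*P = (-90 + 134)*31 = 44*31 = 1364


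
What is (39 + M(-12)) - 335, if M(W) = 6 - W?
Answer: -278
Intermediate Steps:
(39 + M(-12)) - 335 = (39 + (6 - 1*(-12))) - 335 = (39 + (6 + 12)) - 335 = (39 + 18) - 335 = 57 - 335 = -278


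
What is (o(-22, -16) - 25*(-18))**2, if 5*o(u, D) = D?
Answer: 4990756/25 ≈ 1.9963e+5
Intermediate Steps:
o(u, D) = D/5
(o(-22, -16) - 25*(-18))**2 = ((1/5)*(-16) - 25*(-18))**2 = (-16/5 + 450)**2 = (2234/5)**2 = 4990756/25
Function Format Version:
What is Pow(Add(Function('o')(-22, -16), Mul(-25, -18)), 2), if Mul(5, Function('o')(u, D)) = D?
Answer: Rational(4990756, 25) ≈ 1.9963e+5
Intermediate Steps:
Function('o')(u, D) = Mul(Rational(1, 5), D)
Pow(Add(Function('o')(-22, -16), Mul(-25, -18)), 2) = Pow(Add(Mul(Rational(1, 5), -16), Mul(-25, -18)), 2) = Pow(Add(Rational(-16, 5), 450), 2) = Pow(Rational(2234, 5), 2) = Rational(4990756, 25)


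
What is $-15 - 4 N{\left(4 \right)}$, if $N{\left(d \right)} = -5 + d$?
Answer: $-11$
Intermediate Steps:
$-15 - 4 N{\left(4 \right)} = -15 - 4 \left(-5 + 4\right) = -15 - -4 = -15 + 4 = -11$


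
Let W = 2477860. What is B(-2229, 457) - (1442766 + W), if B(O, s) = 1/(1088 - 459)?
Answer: -2466073753/629 ≈ -3.9206e+6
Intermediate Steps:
B(O, s) = 1/629
B(-2229, 457) - (1442766 + W) = 1/629 - (1442766 + 2477860) = 1/629 - 1*3920626 = 1/629 - 3920626 = -2466073753/629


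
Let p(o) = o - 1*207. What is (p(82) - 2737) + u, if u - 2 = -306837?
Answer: -309697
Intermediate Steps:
u = -306835 (u = 2 - 306837 = -306835)
p(o) = -207 + o (p(o) = o - 207 = -207 + o)
(p(82) - 2737) + u = ((-207 + 82) - 2737) - 306835 = (-125 - 2737) - 306835 = -2862 - 306835 = -309697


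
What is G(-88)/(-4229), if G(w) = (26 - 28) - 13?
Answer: 15/4229 ≈ 0.0035469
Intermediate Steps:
G(w) = -15 (G(w) = -2 - 13 = -15)
G(-88)/(-4229) = -15/(-4229) = -15*(-1/4229) = 15/4229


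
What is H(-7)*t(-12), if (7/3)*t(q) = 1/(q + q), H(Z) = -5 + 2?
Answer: 3/56 ≈ 0.053571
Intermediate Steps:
H(Z) = -3
t(q) = 3/(14*q) (t(q) = 3/(7*(q + q)) = 3/(7*((2*q))) = 3*(1/(2*q))/7 = 3/(14*q))
H(-7)*t(-12) = -9/(14*(-12)) = -9*(-1)/(14*12) = -3*(-1/56) = 3/56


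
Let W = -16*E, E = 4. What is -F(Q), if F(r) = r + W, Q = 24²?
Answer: -512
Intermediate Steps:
Q = 576
W = -64 (W = -16*4 = -64)
F(r) = -64 + r (F(r) = r - 64 = -64 + r)
-F(Q) = -(-64 + 576) = -1*512 = -512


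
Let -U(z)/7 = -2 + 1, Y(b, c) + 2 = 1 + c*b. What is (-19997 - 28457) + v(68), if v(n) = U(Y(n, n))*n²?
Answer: -16086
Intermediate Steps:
Y(b, c) = -1 + b*c (Y(b, c) = -2 + (1 + c*b) = -2 + (1 + b*c) = -1 + b*c)
U(z) = 7 (U(z) = -7*(-2 + 1) = -7*(-1) = 7)
v(n) = 7*n²
(-19997 - 28457) + v(68) = (-19997 - 28457) + 7*68² = -48454 + 7*4624 = -48454 + 32368 = -16086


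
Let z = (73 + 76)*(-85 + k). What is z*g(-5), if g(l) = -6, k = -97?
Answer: 162708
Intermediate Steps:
z = -27118 (z = (73 + 76)*(-85 - 97) = 149*(-182) = -27118)
z*g(-5) = -27118*(-6) = 162708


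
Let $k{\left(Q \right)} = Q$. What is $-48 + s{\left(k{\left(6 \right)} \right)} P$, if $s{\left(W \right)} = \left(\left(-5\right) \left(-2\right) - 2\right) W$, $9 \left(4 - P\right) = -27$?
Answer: $288$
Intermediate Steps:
$P = 7$ ($P = 4 - -3 = 4 + 3 = 7$)
$s{\left(W \right)} = 8 W$ ($s{\left(W \right)} = \left(10 - 2\right) W = 8 W$)
$-48 + s{\left(k{\left(6 \right)} \right)} P = -48 + 8 \cdot 6 \cdot 7 = -48 + 48 \cdot 7 = -48 + 336 = 288$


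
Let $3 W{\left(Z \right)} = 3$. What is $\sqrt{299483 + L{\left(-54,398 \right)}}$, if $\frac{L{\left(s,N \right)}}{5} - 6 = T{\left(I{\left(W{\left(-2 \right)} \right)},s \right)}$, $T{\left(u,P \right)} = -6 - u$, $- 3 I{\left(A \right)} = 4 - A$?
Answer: $28 \sqrt{382} \approx 547.25$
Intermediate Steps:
$W{\left(Z \right)} = 1$ ($W{\left(Z \right)} = \frac{1}{3} \cdot 3 = 1$)
$I{\left(A \right)} = - \frac{4}{3} + \frac{A}{3}$ ($I{\left(A \right)} = - \frac{4 - A}{3} = - \frac{4}{3} + \frac{A}{3}$)
$L{\left(s,N \right)} = 5$ ($L{\left(s,N \right)} = 30 + 5 \left(-6 - \left(- \frac{4}{3} + \frac{1}{3} \cdot 1\right)\right) = 30 + 5 \left(-6 - \left(- \frac{4}{3} + \frac{1}{3}\right)\right) = 30 + 5 \left(-6 - -1\right) = 30 + 5 \left(-6 + 1\right) = 30 + 5 \left(-5\right) = 30 - 25 = 5$)
$\sqrt{299483 + L{\left(-54,398 \right)}} = \sqrt{299483 + 5} = \sqrt{299488} = 28 \sqrt{382}$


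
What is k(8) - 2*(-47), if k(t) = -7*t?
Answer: 38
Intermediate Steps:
k(8) - 2*(-47) = -7*8 - 2*(-47) = -56 + 94 = 38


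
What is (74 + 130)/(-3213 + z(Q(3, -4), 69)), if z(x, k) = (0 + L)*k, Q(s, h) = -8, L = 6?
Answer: -68/933 ≈ -0.072883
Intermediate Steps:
z(x, k) = 6*k (z(x, k) = (0 + 6)*k = 6*k)
(74 + 130)/(-3213 + z(Q(3, -4), 69)) = (74 + 130)/(-3213 + 6*69) = 204/(-3213 + 414) = 204/(-2799) = 204*(-1/2799) = -68/933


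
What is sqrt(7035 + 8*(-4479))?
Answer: I*sqrt(28797) ≈ 169.7*I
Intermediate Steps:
sqrt(7035 + 8*(-4479)) = sqrt(7035 - 35832) = sqrt(-28797) = I*sqrt(28797)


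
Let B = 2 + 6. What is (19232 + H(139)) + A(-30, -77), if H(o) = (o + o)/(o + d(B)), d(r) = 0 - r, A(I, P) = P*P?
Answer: 3296369/131 ≈ 25163.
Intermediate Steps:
A(I, P) = P**2
B = 8
d(r) = -r
H(o) = 2*o/(-8 + o) (H(o) = (o + o)/(o - 1*8) = (2*o)/(o - 8) = (2*o)/(-8 + o) = 2*o/(-8 + o))
(19232 + H(139)) + A(-30, -77) = (19232 + 2*139/(-8 + 139)) + (-77)**2 = (19232 + 2*139/131) + 5929 = (19232 + 2*139*(1/131)) + 5929 = (19232 + 278/131) + 5929 = 2519670/131 + 5929 = 3296369/131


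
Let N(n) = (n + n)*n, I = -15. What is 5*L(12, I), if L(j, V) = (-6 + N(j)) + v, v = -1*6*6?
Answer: 1230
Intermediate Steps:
N(n) = 2*n² (N(n) = (2*n)*n = 2*n²)
v = -36 (v = -6*6 = -36)
L(j, V) = -42 + 2*j² (L(j, V) = (-6 + 2*j²) - 36 = -42 + 2*j²)
5*L(12, I) = 5*(-42 + 2*12²) = 5*(-42 + 2*144) = 5*(-42 + 288) = 5*246 = 1230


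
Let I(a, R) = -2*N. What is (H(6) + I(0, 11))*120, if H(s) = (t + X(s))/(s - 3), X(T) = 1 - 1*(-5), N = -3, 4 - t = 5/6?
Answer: 3260/3 ≈ 1086.7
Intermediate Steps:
t = 19/6 (t = 4 - 5/6 = 19/6 ≈ 3.1667)
X(T) = 6 (X(T) = 1 + 5 = 6)
I(a, R) = 6 (I(a, R) = -2*(-3) = 6)
H(s) = 55/(6*(-3 + s)) (H(s) = (19/6 + 6)/(s - 3) = 55/(6*(-3 + s)))
(H(6) + I(0, 11))*120 = (55/(6*(-3 + 6)) + 6)*120 = ((55/6)/3 + 6)*120 = ((55/6)*(1/3) + 6)*120 = (55/18 + 6)*120 = (163/18)*120 = 3260/3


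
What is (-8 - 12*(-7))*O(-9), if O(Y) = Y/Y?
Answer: 76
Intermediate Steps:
O(Y) = 1
(-8 - 12*(-7))*O(-9) = (-8 - 12*(-7))*1 = (-8 + 84)*1 = 76*1 = 76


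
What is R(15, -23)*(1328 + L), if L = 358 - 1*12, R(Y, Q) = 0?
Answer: 0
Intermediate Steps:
L = 346 (L = 358 - 12 = 346)
R(15, -23)*(1328 + L) = 0*(1328 + 346) = 0*1674 = 0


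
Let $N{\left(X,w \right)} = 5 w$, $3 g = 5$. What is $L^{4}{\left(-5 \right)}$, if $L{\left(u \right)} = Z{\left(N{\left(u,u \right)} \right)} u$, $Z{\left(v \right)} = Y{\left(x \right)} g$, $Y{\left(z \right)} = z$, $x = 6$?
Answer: $6250000$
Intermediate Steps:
$g = \frac{5}{3}$ ($g = \frac{1}{3} \cdot 5 = \frac{5}{3} \approx 1.6667$)
$Z{\left(v \right)} = 10$ ($Z{\left(v \right)} = 6 \cdot \frac{5}{3} = 10$)
$L{\left(u \right)} = 10 u$
$L^{4}{\left(-5 \right)} = \left(10 \left(-5\right)\right)^{4} = \left(-50\right)^{4} = 6250000$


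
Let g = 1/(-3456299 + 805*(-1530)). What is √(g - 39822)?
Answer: I*√875162750951592971/4687949 ≈ 199.55*I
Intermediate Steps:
g = -1/4687949 (g = 1/(-3456299 - 1231650) = 1/(-4687949) = -1/4687949 ≈ -2.1331e-7)
√(g - 39822) = √(-1/4687949 - 39822) = √(-186683505079/4687949) = I*√875162750951592971/4687949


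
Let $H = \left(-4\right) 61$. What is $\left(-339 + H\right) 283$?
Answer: $-164989$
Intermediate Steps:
$H = -244$
$\left(-339 + H\right) 283 = \left(-339 - 244\right) 283 = \left(-583\right) 283 = -164989$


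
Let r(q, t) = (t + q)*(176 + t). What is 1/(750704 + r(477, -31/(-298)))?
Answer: 88804/74126824799 ≈ 1.1980e-6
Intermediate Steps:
r(q, t) = (176 + t)*(q + t) (r(q, t) = (q + t)*(176 + t) = (176 + t)*(q + t))
1/(750704 + r(477, -31/(-298))) = 1/(750704 + ((-31/(-298))**2 + 176*477 + 176*(-31/(-298)) + 477*(-31/(-298)))) = 1/(750704 + ((-31*(-1/298))**2 + 83952 + 176*(-31*(-1/298)) + 477*(-31*(-1/298)))) = 1/(750704 + ((31/298)**2 + 83952 + 176*(31/298) + 477*(31/298))) = 1/(750704 + (961/88804 + 83952 + 2728/149 + 14787/298)) = 1/(750704 + 7461306783/88804) = 1/(74126824799/88804) = 88804/74126824799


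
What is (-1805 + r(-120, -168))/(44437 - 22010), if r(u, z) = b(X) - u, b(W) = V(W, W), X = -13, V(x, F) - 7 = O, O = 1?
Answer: -1677/22427 ≈ -0.074776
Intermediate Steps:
V(x, F) = 8 (V(x, F) = 7 + 1 = 8)
b(W) = 8
r(u, z) = 8 - u
(-1805 + r(-120, -168))/(44437 - 22010) = (-1805 + (8 - 1*(-120)))/(44437 - 22010) = (-1805 + (8 + 120))/22427 = (-1805 + 128)*(1/22427) = -1677*1/22427 = -1677/22427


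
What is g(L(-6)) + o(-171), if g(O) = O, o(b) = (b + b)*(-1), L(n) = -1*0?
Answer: 342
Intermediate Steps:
L(n) = 0
o(b) = -2*b (o(b) = (2*b)*(-1) = -2*b)
g(L(-6)) + o(-171) = 0 - 2*(-171) = 0 + 342 = 342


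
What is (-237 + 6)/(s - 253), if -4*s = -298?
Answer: 22/17 ≈ 1.2941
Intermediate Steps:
s = 149/2 (s = -1/4*(-298) = 149/2 ≈ 74.500)
(-237 + 6)/(s - 253) = (-237 + 6)/(149/2 - 253) = -231/(-357/2) = -231*(-2/357) = 22/17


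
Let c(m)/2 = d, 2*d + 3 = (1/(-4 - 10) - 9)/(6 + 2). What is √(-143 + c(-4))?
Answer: 3*I*√12817/28 ≈ 12.13*I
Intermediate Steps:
d = -463/224 (d = -3/2 + ((1/(-4 - 10) - 9)/(6 + 2))/2 = -3/2 + ((1/(-14) - 9)/8)/2 = -3/2 + ((-1/14 - 9)*(⅛))/2 = -3/2 + (-127/14*⅛)/2 = -3/2 + (½)*(-127/112) = -3/2 - 127/224 = -463/224 ≈ -2.0670)
c(m) = -463/112 (c(m) = 2*(-463/224) = -463/112)
√(-143 + c(-4)) = √(-143 - 463/112) = √(-16479/112) = 3*I*√12817/28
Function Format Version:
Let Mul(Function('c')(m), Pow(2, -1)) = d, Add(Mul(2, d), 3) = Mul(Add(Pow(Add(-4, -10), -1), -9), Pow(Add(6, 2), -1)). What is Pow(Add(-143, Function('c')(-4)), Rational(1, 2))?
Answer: Mul(Rational(3, 28), I, Pow(12817, Rational(1, 2))) ≈ Mul(12.130, I)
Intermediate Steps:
d = Rational(-463, 224) (d = Add(Rational(-3, 2), Mul(Rational(1, 2), Mul(Add(Pow(Add(-4, -10), -1), -9), Pow(Add(6, 2), -1)))) = Add(Rational(-3, 2), Mul(Rational(1, 2), Mul(Add(Pow(-14, -1), -9), Pow(8, -1)))) = Add(Rational(-3, 2), Mul(Rational(1, 2), Mul(Add(Rational(-1, 14), -9), Rational(1, 8)))) = Add(Rational(-3, 2), Mul(Rational(1, 2), Mul(Rational(-127, 14), Rational(1, 8)))) = Add(Rational(-3, 2), Mul(Rational(1, 2), Rational(-127, 112))) = Add(Rational(-3, 2), Rational(-127, 224)) = Rational(-463, 224) ≈ -2.0670)
Function('c')(m) = Rational(-463, 112) (Function('c')(m) = Mul(2, Rational(-463, 224)) = Rational(-463, 112))
Pow(Add(-143, Function('c')(-4)), Rational(1, 2)) = Pow(Add(-143, Rational(-463, 112)), Rational(1, 2)) = Pow(Rational(-16479, 112), Rational(1, 2)) = Mul(Rational(3, 28), I, Pow(12817, Rational(1, 2)))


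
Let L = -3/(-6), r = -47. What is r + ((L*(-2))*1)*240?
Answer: -287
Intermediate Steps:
L = ½ (L = -3*(-⅙) = ½ ≈ 0.50000)
r + ((L*(-2))*1)*240 = -47 + (((½)*(-2))*1)*240 = -47 - 1*1*240 = -47 - 1*240 = -47 - 240 = -287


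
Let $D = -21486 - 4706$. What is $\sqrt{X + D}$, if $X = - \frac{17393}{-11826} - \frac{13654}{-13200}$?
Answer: $\frac{i \sqrt{547145992590098}}{144540} \approx 161.83 i$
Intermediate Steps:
$D = -26192$ ($D = -21486 - 4706 = -26192$)
$X = \frac{32588317}{13008600}$ ($X = \left(-17393\right) \left(- \frac{1}{11826}\right) - - \frac{6827}{6600} = \frac{17393}{11826} + \frac{6827}{6600} = \frac{32588317}{13008600} \approx 2.5051$)
$\sqrt{X + D} = \sqrt{\frac{32588317}{13008600} - 26192} = \sqrt{- \frac{340688662883}{13008600}} = \frac{i \sqrt{547145992590098}}{144540}$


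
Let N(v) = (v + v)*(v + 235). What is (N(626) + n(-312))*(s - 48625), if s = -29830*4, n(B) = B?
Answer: -180987608700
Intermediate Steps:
N(v) = 2*v*(235 + v) (N(v) = (2*v)*(235 + v) = 2*v*(235 + v))
s = -119320
(N(626) + n(-312))*(s - 48625) = (2*626*(235 + 626) - 312)*(-119320 - 48625) = (2*626*861 - 312)*(-167945) = (1077972 - 312)*(-167945) = 1077660*(-167945) = -180987608700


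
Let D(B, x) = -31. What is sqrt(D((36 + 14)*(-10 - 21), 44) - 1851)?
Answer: I*sqrt(1882) ≈ 43.382*I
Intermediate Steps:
sqrt(D((36 + 14)*(-10 - 21), 44) - 1851) = sqrt(-31 - 1851) = sqrt(-1882) = I*sqrt(1882)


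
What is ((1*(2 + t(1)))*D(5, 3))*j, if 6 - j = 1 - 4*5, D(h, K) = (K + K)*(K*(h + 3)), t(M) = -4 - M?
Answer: -10800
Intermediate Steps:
D(h, K) = 2*K**2*(3 + h) (D(h, K) = (2*K)*(K*(3 + h)) = 2*K**2*(3 + h))
j = 25 (j = 6 - (1 - 4*5) = 6 - (1 - 20) = 6 - 1*(-19) = 6 + 19 = 25)
((1*(2 + t(1)))*D(5, 3))*j = ((1*(2 + (-4 - 1*1)))*(2*3**2*(3 + 5)))*25 = ((1*(2 + (-4 - 1)))*(2*9*8))*25 = ((1*(2 - 5))*144)*25 = ((1*(-3))*144)*25 = -3*144*25 = -432*25 = -10800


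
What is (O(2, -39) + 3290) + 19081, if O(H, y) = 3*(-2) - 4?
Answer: 22361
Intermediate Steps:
O(H, y) = -10 (O(H, y) = -6 - 4 = -10)
(O(2, -39) + 3290) + 19081 = (-10 + 3290) + 19081 = 3280 + 19081 = 22361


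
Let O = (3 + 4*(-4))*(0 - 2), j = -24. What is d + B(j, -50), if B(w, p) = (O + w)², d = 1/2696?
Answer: 10785/2696 ≈ 4.0004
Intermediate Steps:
O = 26 (O = (3 - 16)*(-2) = -13*(-2) = 26)
d = 1/2696 ≈ 0.00037092
B(w, p) = (26 + w)²
d + B(j, -50) = 1/2696 + (26 - 24)² = 1/2696 + 2² = 1/2696 + 4 = 10785/2696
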